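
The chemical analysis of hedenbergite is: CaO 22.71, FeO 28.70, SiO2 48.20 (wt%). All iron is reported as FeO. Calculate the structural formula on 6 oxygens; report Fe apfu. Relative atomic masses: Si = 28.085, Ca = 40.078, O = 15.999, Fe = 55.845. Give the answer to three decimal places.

22.71 wt% CaO ÷ 56.077 g/mol = 0.40498 mol, giving 0.40498 Ca and 0.40498 O.
28.70 wt% FeO ÷ 71.844 g/mol = 0.39948 mol, giving 0.39948 Fe and 0.39948 O.
48.20 wt% SiO2 ÷ 60.083 g/mol = 0.80222 mol, giving 0.80222 Si and 1.60444 O.
Oxygen sums to 2.40890; scaling by 6/2.40890 = 2.49076 puts the formula on 6 O.
Fe: 0.39948 × 2.49076 = 0.995 atoms per formula unit.

0.995 Fe apfu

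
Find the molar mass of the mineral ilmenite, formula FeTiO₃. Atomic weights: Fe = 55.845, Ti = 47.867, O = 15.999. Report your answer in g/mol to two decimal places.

151.71 g/mol

Fe: 1 × 55.845 = 55.8450
Ti: 1 × 47.867 = 47.8670
O: 3 × 15.999 = 47.9970
Summing the contributions gives the formula mass.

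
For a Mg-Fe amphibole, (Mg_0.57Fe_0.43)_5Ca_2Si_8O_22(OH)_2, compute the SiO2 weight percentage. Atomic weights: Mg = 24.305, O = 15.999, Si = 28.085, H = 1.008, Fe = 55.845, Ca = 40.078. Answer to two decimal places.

54.61 wt%

M((Mg_0.57Fe_0.43)_5Ca_2Si_8O_22(OH)_2) = 880.164 g/mol; M(SiO2) = 60.083 g/mol.
Moles SiO2 per formula unit = 8 Si ÷ 1 = 8.0000.
SiO2 fraction = (8.0000 × 60.083) / 880.164 = 480.664/880.164 = 0.5461.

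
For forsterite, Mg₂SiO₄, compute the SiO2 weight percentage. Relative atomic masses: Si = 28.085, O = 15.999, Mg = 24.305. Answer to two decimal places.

M(Mg₂SiO₄) = 140.691 g/mol; M(SiO2) = 60.083 g/mol.
Moles SiO2 per formula unit = 1 Si ÷ 1 = 1.0000.
SiO2 fraction = (1.0000 × 60.083) / 140.691 = 60.083/140.691 = 0.4271.

42.71 wt%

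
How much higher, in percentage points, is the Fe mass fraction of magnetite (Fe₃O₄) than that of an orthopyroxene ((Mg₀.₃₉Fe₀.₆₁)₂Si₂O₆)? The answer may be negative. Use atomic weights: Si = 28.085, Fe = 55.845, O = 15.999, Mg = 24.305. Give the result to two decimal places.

First mineral: 167.535 g Fe in 231.531 g formula = 72.36 wt% Fe.
Second mineral: 68.131 g Fe in 239.253 g formula = 28.48 wt% Fe.
72.36% − 28.48% gives a difference of 43.88 percentage points.

43.88 percentage points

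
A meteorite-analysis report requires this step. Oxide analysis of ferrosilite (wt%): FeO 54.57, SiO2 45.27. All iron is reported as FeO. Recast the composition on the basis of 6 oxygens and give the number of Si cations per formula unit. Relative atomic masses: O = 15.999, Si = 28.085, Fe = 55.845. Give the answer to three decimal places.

FeO: 54.57/71.844 = 0.75956 mol → 0.75956 mol Fe, 0.75956 mol O.
SiO2: 45.27/60.083 = 0.75346 mol → 0.75346 mol Si, 1.50692 mol O.
Total oxygen = 2.26648 mol. Normalization factor = 6/2.26648 = 2.64728.
Si per 6 O = 0.75346 × 2.64728 = 1.995.

1.995 Si apfu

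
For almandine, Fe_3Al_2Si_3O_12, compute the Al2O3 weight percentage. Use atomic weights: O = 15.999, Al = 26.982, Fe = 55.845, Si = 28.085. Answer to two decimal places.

M(Fe_3Al_2Si_3O_12) = 497.742 g/mol; M(Al2O3) = 101.961 g/mol.
Moles Al2O3 per formula unit = 2 Al ÷ 2 = 1.0000.
Al2O3 fraction = (1.0000 × 101.961) / 497.742 = 101.961/497.742 = 0.2048.

20.48 wt%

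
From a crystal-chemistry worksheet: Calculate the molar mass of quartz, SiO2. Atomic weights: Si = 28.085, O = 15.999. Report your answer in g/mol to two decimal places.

60.08 g/mol

Si: 1 × 28.085 = 28.0850
O: 2 × 15.999 = 31.9980
Summing the contributions gives the formula mass.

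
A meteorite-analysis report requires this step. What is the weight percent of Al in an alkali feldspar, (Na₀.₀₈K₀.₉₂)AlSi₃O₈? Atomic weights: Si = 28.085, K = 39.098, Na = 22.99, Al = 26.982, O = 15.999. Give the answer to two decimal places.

M((Na₀.₀₈K₀.₉₂)AlSi₃O₈) = 277.038 g/mol.
Al contributes 1 × 26.982 = 26.982 g per mole.
26.982/277.038 = 0.0974 → 9.74%.

9.74 weight percent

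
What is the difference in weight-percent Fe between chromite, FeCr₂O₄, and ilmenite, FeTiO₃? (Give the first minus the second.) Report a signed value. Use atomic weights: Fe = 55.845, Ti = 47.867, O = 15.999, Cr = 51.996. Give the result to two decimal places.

-11.86 percentage points

M(FeCr₂O₄) = 223.833 g/mol, so wt% Fe = 55.845/223.833 × 100 = 24.95%.
M(FeTiO₃) = 151.709 g/mol, so wt% Fe = 55.845/151.709 × 100 = 36.81%.
24.95 − 36.81 = -11.86 pp.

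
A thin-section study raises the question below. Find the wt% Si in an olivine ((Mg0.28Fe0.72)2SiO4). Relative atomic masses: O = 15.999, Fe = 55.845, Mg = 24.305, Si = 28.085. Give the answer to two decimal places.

Formula mass = 0.56·24.305 + 1.44·55.845 + 1·28.085 + 4·15.999 = 186.109 g/mol, of which 28.085 g is Si.
So Si makes up 28.085/186.109 = 0.1509 of the mass, i.e. 15.09%.

15.09 weight percent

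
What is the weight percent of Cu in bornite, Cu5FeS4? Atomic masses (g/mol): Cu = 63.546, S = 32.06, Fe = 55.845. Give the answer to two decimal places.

63.32 wt%

Formula mass = 5·63.546 + 1·55.845 + 4·32.06 = 501.815 g/mol, of which 317.730 g is Cu.
So Cu makes up 317.730/501.815 = 0.6332 of the mass, i.e. 63.32%.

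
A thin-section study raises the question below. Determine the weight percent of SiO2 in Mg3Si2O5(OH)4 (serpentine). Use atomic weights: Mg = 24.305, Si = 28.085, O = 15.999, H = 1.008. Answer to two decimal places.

43.36 wt%

Formula mass = 277.108 g/mol.
2 Si → 2.0000 mol SiO2 per formula unit; M(SiO2) = 60.083, so SiO2 mass = 120.166 g.
120.166/277.108 × 100 = 43.36 wt%.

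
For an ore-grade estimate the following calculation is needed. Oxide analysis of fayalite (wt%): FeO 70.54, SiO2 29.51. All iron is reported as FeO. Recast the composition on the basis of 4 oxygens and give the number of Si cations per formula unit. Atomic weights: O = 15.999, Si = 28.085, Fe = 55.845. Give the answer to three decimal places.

70.54 wt% FeO ÷ 71.844 g/mol = 0.98185 mol, giving 0.98185 Fe and 0.98185 O.
29.51 wt% SiO2 ÷ 60.083 g/mol = 0.49115 mol, giving 0.49115 Si and 0.98230 O.
Oxygen sums to 1.96415; scaling by 4/1.96415 = 2.03650 puts the formula on 4 O.
Si: 0.49115 × 2.03650 = 1.000 atoms per formula unit.

1.000 Si apfu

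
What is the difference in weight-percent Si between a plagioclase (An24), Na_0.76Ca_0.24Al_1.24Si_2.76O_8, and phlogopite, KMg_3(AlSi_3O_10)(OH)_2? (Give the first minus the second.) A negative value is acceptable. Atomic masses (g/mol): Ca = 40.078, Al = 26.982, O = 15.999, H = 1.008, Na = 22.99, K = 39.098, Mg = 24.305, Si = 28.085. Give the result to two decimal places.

Si in Na_0.76Ca_0.24Al_1.24Si_2.76O_8: molar mass 266.055 g/mol; 2.76×28.085 = 77.515 g → 29.13 wt%.
Si in KMg_3(AlSi_3O_10)(OH)_2: molar mass 417.254 g/mol; 3×28.085 = 84.255 g → 20.19 wt%.
Difference = 29.13 − 20.19 = 8.94 percentage points.

8.94 percentage points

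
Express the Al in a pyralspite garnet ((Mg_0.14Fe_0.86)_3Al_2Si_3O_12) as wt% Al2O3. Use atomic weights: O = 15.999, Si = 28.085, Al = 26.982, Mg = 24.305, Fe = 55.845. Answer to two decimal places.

Molar mass of (Mg_0.14Fe_0.86)_3Al_2Si_3O_12 = 0.42×24.305 + 2.58×55.845 + 2×26.982 + 3×28.085 + 12×15.999 = 484.495 g/mol.
Each formula unit contains 2 Al, equivalent to 2/2 = 1.0000 mol Al2O3.
M(Al2O3) = 2×26.982 + 3×15.999 = 101.961 g/mol.
Mass of Al2O3 per formula unit = 1.0000 × 101.961 = 101.961 g.
Al2O3 wt% = 101.961 / 484.495 × 100 = 21.04%.

21.04 wt%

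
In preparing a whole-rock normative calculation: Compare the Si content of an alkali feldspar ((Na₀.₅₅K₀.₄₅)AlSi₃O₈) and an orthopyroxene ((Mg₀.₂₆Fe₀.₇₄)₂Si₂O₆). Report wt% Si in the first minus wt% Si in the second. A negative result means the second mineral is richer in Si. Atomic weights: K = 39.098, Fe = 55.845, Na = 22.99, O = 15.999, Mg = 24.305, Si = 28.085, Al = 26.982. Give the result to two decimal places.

M((Na₀.₅₅K₀.₄₅)AlSi₃O₈) = 269.468 g/mol, so wt% Si = 84.255/269.468 × 100 = 31.27%.
M((Mg₀.₂₆Fe₀.₇₄)₂Si₂O₆) = 247.453 g/mol, so wt% Si = 56.170/247.453 × 100 = 22.70%.
31.27 − 22.70 = 8.57 pp.

8.57 percentage points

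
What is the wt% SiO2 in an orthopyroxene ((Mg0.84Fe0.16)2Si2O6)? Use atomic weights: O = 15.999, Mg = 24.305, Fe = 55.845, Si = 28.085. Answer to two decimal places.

56.99 wt%

Formula mass = 210.867 g/mol.
2 Si → 2.0000 mol SiO2 per formula unit; M(SiO2) = 60.083, so SiO2 mass = 120.166 g.
120.166/210.867 × 100 = 56.99 wt%.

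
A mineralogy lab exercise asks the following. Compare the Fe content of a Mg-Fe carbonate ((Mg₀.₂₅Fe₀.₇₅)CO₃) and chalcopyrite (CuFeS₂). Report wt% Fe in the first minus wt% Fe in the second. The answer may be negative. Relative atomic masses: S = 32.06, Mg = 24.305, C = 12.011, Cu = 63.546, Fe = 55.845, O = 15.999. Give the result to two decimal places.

8.36 percentage points

Fe in (Mg₀.₂₅Fe₀.₇₅)CO₃: molar mass 107.968 g/mol; 0.75×55.845 = 41.884 g → 38.79 wt%.
Fe in CuFeS₂: molar mass 183.511 g/mol; 1×55.845 = 55.845 g → 30.43 wt%.
Difference = 38.79 − 30.43 = 8.36 percentage points.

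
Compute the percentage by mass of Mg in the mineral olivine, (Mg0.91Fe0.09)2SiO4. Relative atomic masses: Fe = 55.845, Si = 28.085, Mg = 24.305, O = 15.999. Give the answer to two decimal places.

30.22 weight percent

M((Mg0.91Fe0.09)2SiO4) = 146.368 g/mol.
Mg contributes 1.82 × 24.305 = 44.235 g per mole.
44.235/146.368 = 0.3022 → 30.22%.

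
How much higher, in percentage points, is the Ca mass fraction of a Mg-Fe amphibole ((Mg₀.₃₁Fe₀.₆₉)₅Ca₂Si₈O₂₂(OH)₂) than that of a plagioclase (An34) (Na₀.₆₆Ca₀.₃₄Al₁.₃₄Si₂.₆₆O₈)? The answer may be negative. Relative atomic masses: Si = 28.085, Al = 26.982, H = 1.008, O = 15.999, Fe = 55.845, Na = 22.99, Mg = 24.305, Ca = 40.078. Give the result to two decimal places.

3.61 percentage points

Ca in (Mg₀.₃₁Fe₀.₆₉)₅Ca₂Si₈O₂₂(OH)₂: molar mass 921.166 g/mol; 2×40.078 = 80.156 g → 8.70 wt%.
Ca in Na₀.₆₆Ca₀.₃₄Al₁.₃₄Si₂.₆₆O₈: molar mass 267.654 g/mol; 0.34×40.078 = 13.627 g → 5.09 wt%.
Difference = 8.70 − 5.09 = 3.61 percentage points.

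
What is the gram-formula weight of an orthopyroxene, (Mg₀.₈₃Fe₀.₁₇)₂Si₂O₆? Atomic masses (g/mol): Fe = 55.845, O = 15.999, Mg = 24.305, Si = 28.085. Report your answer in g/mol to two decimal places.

211.50 g/mol

The formula mass is the sum 1.66*24.305 + 0.34*55.845 + 2*28.085 + 6*15.999.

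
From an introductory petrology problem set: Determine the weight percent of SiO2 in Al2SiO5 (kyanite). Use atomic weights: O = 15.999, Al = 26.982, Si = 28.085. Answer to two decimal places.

37.08 wt%

Molar mass of Al2SiO5 = 2·26.982 + 1·28.085 + 5·15.999 = 162.044 g/mol.
Each formula unit contains 1 Si, equivalent to 1/1 = 1.0000 mol SiO2.
M(SiO2) = 1×28.085 + 2×15.999 = 60.083 g/mol.
Mass of SiO2 per formula unit = 1.0000 × 60.083 = 60.083 g.
SiO2 wt% = 60.083 / 162.044 × 100 = 37.08%.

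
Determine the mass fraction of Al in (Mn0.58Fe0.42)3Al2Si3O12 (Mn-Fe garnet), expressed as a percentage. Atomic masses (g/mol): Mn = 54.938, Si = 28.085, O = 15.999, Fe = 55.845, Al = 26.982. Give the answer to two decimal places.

Molar mass of (Mn0.58Fe0.42)3Al2Si3O12: 1.74·54.938 + 1.26·55.845 + 2·26.982 + 3·28.085 + 12·15.999 = 496.164 g/mol.
Mass of Al per formula unit: 2 × 26.982 = 53.964 g.
Weight fraction Al = 53.964 / 496.164 = 0.1088.

10.88 weight percent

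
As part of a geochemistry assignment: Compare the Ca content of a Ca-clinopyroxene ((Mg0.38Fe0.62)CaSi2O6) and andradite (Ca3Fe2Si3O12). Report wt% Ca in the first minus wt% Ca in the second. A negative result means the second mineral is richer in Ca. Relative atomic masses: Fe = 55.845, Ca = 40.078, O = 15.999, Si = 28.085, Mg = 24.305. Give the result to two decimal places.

M((Mg0.38Fe0.62)CaSi2O6) = 236.102 g/mol, so wt% Ca = 40.078/236.102 × 100 = 16.97%.
M(Ca3Fe2Si3O12) = 508.167 g/mol, so wt% Ca = 120.234/508.167 × 100 = 23.66%.
16.97 − 23.66 = -6.69 pp.

-6.69 percentage points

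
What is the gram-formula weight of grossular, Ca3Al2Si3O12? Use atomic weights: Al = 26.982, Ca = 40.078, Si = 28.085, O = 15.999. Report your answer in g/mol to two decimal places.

Ca: 3 × 40.078 = 120.2340
Al: 2 × 26.982 = 53.9640
Si: 3 × 28.085 = 84.2550
O: 12 × 15.999 = 191.9880
Summing the contributions gives the formula mass.

450.44 g/mol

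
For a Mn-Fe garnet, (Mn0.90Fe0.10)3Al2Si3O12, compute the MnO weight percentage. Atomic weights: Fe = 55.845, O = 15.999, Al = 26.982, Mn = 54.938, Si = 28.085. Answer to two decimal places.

38.67 wt%

Molar mass of (Mn0.90Fe0.10)3Al2Si3O12 = 2.70*54.938 + 0.30*55.845 + 2*26.982 + 3*28.085 + 12*15.999 = 495.293 g/mol.
Each formula unit contains 2.70 Mn, equivalent to 2.70/1 = 2.7000 mol MnO.
M(MnO) = 1×54.938 + 1×15.999 = 70.937 g/mol.
Mass of MnO per formula unit = 2.7000 × 70.937 = 191.530 g.
MnO wt% = 191.530 / 495.293 × 100 = 38.67%.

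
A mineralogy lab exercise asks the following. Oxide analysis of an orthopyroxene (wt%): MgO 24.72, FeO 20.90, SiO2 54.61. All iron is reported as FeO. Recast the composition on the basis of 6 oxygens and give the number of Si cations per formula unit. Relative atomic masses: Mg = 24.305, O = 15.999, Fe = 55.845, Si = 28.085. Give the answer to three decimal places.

2.003 Si apfu

MgO: 24.72/40.304 = 0.61334 mol → 0.61334 mol Mg, 0.61334 mol O.
FeO: 20.90/71.844 = 0.29091 mol → 0.29091 mol Fe, 0.29091 mol O.
SiO2: 54.61/60.083 = 0.90891 mol → 0.90891 mol Si, 1.81782 mol O.
Total oxygen = 2.72207 mol. Normalization factor = 6/2.72207 = 2.20420.
Si per 6 O = 0.90891 × 2.20420 = 2.003.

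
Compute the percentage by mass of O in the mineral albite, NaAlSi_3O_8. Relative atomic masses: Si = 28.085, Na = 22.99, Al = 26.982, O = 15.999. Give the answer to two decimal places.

48.81 mass %

Molar mass of NaAlSi_3O_8: 1×22.99 + 1×26.982 + 3×28.085 + 8×15.999 = 262.219 g/mol.
Mass of O per formula unit: 8 × 15.999 = 127.992 g.
Weight fraction O = 127.992 / 262.219 = 0.4881.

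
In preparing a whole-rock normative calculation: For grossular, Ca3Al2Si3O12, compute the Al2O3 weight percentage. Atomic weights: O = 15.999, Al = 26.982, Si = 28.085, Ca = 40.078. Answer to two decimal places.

Molar mass of Ca3Al2Si3O12 = 3*40.078 + 2*26.982 + 3*28.085 + 12*15.999 = 450.441 g/mol.
Each formula unit contains 2 Al, equivalent to 2/2 = 1.0000 mol Al2O3.
M(Al2O3) = 2×26.982 + 3×15.999 = 101.961 g/mol.
Mass of Al2O3 per formula unit = 1.0000 × 101.961 = 101.961 g.
Al2O3 wt% = 101.961 / 450.441 × 100 = 22.64%.

22.64 wt%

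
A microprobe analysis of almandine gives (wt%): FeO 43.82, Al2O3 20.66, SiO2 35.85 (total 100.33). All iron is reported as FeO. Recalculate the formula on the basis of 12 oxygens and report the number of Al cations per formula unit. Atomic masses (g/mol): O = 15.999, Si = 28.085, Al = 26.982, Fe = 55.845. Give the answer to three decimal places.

2.017 Al apfu

43.82 wt% FeO ÷ 71.844 g/mol = 0.60993 mol, giving 0.60993 Fe and 0.60993 O.
20.66 wt% Al2O3 ÷ 101.961 g/mol = 0.20263 mol, giving 0.40526 Al and 0.60789 O.
35.85 wt% SiO2 ÷ 60.083 g/mol = 0.59667 mol, giving 0.59667 Si and 1.19334 O.
Oxygen sums to 2.41116; scaling by 12/2.41116 = 4.97686 puts the formula on 12 O.
Al: 0.40526 × 4.97686 = 2.017 atoms per formula unit.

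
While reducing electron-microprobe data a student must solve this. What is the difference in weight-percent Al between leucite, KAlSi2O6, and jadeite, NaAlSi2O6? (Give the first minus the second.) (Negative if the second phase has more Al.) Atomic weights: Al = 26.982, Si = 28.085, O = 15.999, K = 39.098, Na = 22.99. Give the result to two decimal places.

M(KAlSi2O6) = 218.244 g/mol, so wt% Al = 26.982/218.244 × 100 = 12.36%.
M(NaAlSi2O6) = 202.136 g/mol, so wt% Al = 26.982/202.136 × 100 = 13.35%.
12.36 − 13.35 = -0.99 pp.

-0.99 percentage points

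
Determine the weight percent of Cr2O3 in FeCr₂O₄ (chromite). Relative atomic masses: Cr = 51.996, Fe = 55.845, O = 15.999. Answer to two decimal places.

67.90 wt%

Molar mass of FeCr₂O₄ = 1·55.845 + 2·51.996 + 4·15.999 = 223.833 g/mol.
Each formula unit contains 2 Cr, equivalent to 2/2 = 1.0000 mol Cr2O3.
M(Cr2O3) = 2×51.996 + 3×15.999 = 151.989 g/mol.
Mass of Cr2O3 per formula unit = 1.0000 × 151.989 = 151.989 g.
Cr2O3 wt% = 151.989 / 223.833 × 100 = 67.90%.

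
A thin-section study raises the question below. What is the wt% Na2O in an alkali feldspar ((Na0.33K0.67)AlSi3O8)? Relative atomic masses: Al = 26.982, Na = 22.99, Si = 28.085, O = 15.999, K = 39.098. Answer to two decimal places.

3.75 wt%

M((Na0.33K0.67)AlSi3O8) = 273.011 g/mol; M(Na2O) = 61.979 g/mol.
Moles Na2O per formula unit = 0.33 Na ÷ 2 = 0.1650.
Na2O fraction = (0.1650 × 61.979) / 273.011 = 10.227/273.011 = 0.0375.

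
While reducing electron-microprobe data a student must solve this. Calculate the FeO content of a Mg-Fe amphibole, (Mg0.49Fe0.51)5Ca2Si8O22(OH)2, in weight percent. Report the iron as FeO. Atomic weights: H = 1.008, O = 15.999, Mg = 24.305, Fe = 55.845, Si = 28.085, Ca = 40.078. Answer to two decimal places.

20.52 wt%

Formula mass = 892.780 g/mol.
2.55 Fe → 2.5500 mol FeO per formula unit; M(FeO) = 71.844, so FeO mass = 183.202 g.
183.202/892.780 × 100 = 20.52 wt%.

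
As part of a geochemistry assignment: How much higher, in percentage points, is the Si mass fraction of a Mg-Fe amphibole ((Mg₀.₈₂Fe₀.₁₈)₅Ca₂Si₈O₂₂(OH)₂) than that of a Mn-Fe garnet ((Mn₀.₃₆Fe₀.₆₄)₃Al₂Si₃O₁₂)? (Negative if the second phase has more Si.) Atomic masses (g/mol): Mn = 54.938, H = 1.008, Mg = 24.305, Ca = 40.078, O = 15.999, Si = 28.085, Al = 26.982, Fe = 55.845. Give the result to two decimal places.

9.76 percentage points

M((Mg₀.₈₂Fe₀.₁₈)₅Ca₂Si₈O₂₂(OH)₂) = 840.739 g/mol, so wt% Si = 224.680/840.739 × 100 = 26.72%.
M((Mn₀.₃₆Fe₀.₆₄)₃Al₂Si₃O₁₂) = 496.762 g/mol, so wt% Si = 84.255/496.762 × 100 = 16.96%.
26.72 − 16.96 = 9.76 pp.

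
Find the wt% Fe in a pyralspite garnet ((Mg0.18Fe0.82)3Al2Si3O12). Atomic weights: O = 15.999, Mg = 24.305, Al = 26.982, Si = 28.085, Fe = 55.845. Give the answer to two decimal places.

M((Mg0.18Fe0.82)3Al2Si3O12) = 480.710 g/mol.
Fe contributes 2.46 × 55.845 = 137.379 g per mole.
137.379/480.710 = 0.2858 → 28.58%.

28.58 wt%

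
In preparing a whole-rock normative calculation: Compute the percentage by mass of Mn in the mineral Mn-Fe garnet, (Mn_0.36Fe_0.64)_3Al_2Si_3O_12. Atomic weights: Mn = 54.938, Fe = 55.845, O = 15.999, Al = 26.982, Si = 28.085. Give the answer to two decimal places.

Formula mass = 1.08·54.938 + 1.92·55.845 + 2·26.982 + 3·28.085 + 12·15.999 = 496.762 g/mol, of which 59.333 g is Mn.
So Mn makes up 59.333/496.762 = 0.1194 of the mass, i.e. 11.94%.

11.94 weight percent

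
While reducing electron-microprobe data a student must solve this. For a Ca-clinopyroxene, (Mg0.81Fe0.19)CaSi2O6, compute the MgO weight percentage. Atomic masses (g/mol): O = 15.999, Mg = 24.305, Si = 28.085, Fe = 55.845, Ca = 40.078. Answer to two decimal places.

14.67 wt%

Formula mass = 222.540 g/mol.
0.81 Mg → 0.8100 mol MgO per formula unit; M(MgO) = 40.304, so MgO mass = 32.646 g.
32.646/222.540 × 100 = 14.67 wt%.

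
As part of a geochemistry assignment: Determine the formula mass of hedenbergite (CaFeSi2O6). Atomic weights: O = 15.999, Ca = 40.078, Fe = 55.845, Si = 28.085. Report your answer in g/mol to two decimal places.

The formula mass is the sum 1×40.078 + 1×55.845 + 2×28.085 + 6×15.999.

248.09 g/mol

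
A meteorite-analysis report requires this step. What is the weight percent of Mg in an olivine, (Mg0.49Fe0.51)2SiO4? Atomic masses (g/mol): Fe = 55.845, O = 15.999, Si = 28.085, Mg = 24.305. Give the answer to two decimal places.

13.78 mass %

M((Mg0.49Fe0.51)2SiO4) = 172.862 g/mol.
Mg contributes 0.98 × 24.305 = 23.819 g per mole.
23.819/172.862 = 0.1378 → 13.78%.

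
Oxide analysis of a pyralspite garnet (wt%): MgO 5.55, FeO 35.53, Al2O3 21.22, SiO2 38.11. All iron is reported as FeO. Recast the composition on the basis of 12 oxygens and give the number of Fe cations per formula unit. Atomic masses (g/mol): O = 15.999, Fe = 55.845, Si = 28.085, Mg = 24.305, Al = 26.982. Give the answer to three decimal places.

2.350 Fe apfu

MgO (M=40.304): mol = 0.13770; Mg = 0.13770, O = 0.13770.
FeO (M=71.844): mol = 0.49454; Fe = 0.49454, O = 0.49454.
Al2O3 (M=101.961): mol = 0.20812; Al = 0.41624, O = 0.62436.
SiO2 (M=60.083): mol = 0.63429; Si = 0.63429, O = 1.26858.
ΣO = 2.52518; factor = 12/ΣO = 4.75214.
Fe apfu = 0.49454 × 4.75214 = 2.350.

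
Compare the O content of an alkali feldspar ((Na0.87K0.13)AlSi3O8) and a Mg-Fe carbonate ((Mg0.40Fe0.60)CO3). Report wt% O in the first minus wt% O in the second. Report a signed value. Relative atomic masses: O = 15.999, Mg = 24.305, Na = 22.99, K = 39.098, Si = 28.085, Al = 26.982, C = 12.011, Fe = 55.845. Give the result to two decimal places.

1.93 percentage points

M((Na0.87K0.13)AlSi3O8) = 264.313 g/mol, so wt% O = 127.992/264.313 × 100 = 48.42%.
M((Mg0.40Fe0.60)CO3) = 103.237 g/mol, so wt% O = 47.997/103.237 × 100 = 46.49%.
48.42 − 46.49 = 1.93 pp.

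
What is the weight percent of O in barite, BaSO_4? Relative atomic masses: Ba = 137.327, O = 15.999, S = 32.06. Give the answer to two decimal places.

27.42 wt%

Molar mass of BaSO_4: 1×137.327 + 1×32.06 + 4×15.999 = 233.383 g/mol.
Mass of O per formula unit: 4 × 15.999 = 63.996 g.
Weight fraction O = 63.996 / 233.383 = 0.2742.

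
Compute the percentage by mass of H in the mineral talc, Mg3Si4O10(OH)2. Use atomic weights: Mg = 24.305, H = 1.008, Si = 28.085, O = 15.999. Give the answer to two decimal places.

M(Mg3Si4O10(OH)2) = 379.259 g/mol.
H contributes 2 × 1.008 = 2.016 g per mole.
2.016/379.259 = 0.0053 → 0.53%.

0.53 weight percent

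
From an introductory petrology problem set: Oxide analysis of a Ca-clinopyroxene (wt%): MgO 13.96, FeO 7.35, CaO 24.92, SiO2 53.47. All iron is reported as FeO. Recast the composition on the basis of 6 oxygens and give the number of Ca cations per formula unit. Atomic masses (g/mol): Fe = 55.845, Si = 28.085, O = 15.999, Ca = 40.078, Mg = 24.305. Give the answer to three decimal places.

13.96 wt% MgO ÷ 40.304 g/mol = 0.34637 mol, giving 0.34637 Mg and 0.34637 O.
7.35 wt% FeO ÷ 71.844 g/mol = 0.10230 mol, giving 0.10230 Fe and 0.10230 O.
24.92 wt% CaO ÷ 56.077 g/mol = 0.44439 mol, giving 0.44439 Ca and 0.44439 O.
53.47 wt% SiO2 ÷ 60.083 g/mol = 0.88994 mol, giving 0.88994 Si and 1.77988 O.
Oxygen sums to 2.67294; scaling by 6/2.67294 = 2.24472 puts the formula on 6 O.
Ca: 0.44439 × 2.24472 = 0.998 atoms per formula unit.

0.998 Ca apfu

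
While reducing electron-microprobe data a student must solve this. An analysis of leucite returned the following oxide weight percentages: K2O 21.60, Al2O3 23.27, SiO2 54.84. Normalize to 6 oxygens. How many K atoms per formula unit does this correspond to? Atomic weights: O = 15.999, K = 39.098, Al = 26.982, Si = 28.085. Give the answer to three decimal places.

1.004 K apfu

21.60 wt% K2O ÷ 94.195 g/mol = 0.22931 mol, giving 0.45862 K and 0.22931 O.
23.27 wt% Al2O3 ÷ 101.961 g/mol = 0.22822 mol, giving 0.45644 Al and 0.68466 O.
54.84 wt% SiO2 ÷ 60.083 g/mol = 0.91274 mol, giving 0.91274 Si and 1.82548 O.
Oxygen sums to 2.73945; scaling by 6/2.73945 = 2.19022 puts the formula on 6 O.
K: 0.45862 × 2.19022 = 1.004 atoms per formula unit.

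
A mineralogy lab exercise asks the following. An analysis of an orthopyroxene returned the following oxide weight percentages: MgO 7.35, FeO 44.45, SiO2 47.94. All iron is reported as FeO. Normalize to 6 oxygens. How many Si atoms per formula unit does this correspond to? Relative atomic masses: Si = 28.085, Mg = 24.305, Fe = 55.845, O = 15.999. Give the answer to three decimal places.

1.997 Si apfu

7.35 wt% MgO ÷ 40.304 g/mol = 0.18236 mol, giving 0.18236 Mg and 0.18236 O.
44.45 wt% FeO ÷ 71.844 g/mol = 0.61870 mol, giving 0.61870 Fe and 0.61870 O.
47.94 wt% SiO2 ÷ 60.083 g/mol = 0.79790 mol, giving 0.79790 Si and 1.59580 O.
Oxygen sums to 2.39686; scaling by 6/2.39686 = 2.50328 puts the formula on 6 O.
Si: 0.79790 × 2.50328 = 1.997 atoms per formula unit.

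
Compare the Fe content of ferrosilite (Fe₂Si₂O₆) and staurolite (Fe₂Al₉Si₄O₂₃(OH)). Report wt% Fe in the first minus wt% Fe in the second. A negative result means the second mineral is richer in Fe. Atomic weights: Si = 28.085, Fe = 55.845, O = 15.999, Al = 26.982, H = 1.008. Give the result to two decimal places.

First mineral: 111.690 g Fe in 263.854 g formula = 42.33 wt% Fe.
Second mineral: 111.690 g Fe in 851.852 g formula = 13.11 wt% Fe.
42.33% − 13.11% gives a difference of 29.22 percentage points.

29.22 percentage points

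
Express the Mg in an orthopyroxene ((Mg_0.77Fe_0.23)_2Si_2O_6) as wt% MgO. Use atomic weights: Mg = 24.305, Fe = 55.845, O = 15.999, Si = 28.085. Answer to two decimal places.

28.83 wt%

M((Mg_0.77Fe_0.23)_2Si_2O_6) = 215.282 g/mol; M(MgO) = 40.304 g/mol.
Moles MgO per formula unit = 1.54 Mg ÷ 1 = 1.5400.
MgO fraction = (1.5400 × 40.304) / 215.282 = 62.068/215.282 = 0.2883.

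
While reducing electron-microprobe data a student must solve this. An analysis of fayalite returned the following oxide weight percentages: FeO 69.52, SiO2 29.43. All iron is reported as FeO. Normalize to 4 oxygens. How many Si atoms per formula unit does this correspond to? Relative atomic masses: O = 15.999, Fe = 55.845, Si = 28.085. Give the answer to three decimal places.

1.006 Si apfu

69.52 wt% FeO ÷ 71.844 g/mol = 0.96765 mol, giving 0.96765 Fe and 0.96765 O.
29.43 wt% SiO2 ÷ 60.083 g/mol = 0.48982 mol, giving 0.48982 Si and 0.97964 O.
Oxygen sums to 1.94729; scaling by 4/1.94729 = 2.05414 puts the formula on 4 O.
Si: 0.48982 × 2.05414 = 1.006 atoms per formula unit.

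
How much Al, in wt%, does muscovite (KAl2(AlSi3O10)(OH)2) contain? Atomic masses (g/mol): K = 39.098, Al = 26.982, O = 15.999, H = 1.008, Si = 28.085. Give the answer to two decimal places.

20.32 wt%

Molar mass of KAl2(AlSi3O10)(OH)2: 1×39.098 + 3×26.982 + 3×28.085 + 12×15.999 + 2×1.008 = 398.303 g/mol.
Mass of Al per formula unit: 3 × 26.982 = 80.946 g.
Weight fraction Al = 80.946 / 398.303 = 0.2032.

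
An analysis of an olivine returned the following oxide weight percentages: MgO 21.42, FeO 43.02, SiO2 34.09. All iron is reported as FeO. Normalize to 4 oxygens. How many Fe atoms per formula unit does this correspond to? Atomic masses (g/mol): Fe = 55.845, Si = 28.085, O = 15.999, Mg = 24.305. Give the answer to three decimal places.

21.42 wt% MgO ÷ 40.304 g/mol = 0.53146 mol, giving 0.53146 Mg and 0.53146 O.
43.02 wt% FeO ÷ 71.844 g/mol = 0.59880 mol, giving 0.59880 Fe and 0.59880 O.
34.09 wt% SiO2 ÷ 60.083 g/mol = 0.56738 mol, giving 0.56738 Si and 1.13476 O.
Oxygen sums to 2.26502; scaling by 4/2.26502 = 1.76599 puts the formula on 4 O.
Fe: 0.59880 × 1.76599 = 1.057 atoms per formula unit.

1.057 Fe apfu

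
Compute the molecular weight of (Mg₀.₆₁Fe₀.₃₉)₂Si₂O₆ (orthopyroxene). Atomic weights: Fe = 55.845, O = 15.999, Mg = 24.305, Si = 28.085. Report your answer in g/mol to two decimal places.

Mg: 1.22 × 24.305 = 29.6521
Fe: 0.78 × 55.845 = 43.5591
Si: 2 × 28.085 = 56.1700
O: 6 × 15.999 = 95.9940
Summing the contributions gives the formula mass.

225.38 g/mol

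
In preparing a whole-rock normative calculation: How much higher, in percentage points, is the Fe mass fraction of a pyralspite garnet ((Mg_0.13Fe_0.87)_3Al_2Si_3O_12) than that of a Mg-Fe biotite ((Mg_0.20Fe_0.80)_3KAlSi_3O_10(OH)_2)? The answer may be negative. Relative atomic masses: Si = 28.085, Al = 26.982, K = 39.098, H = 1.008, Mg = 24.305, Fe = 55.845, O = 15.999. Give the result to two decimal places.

First mineral: 145.755 g Fe in 485.441 g formula = 30.03 wt% Fe.
Second mineral: 134.028 g Fe in 492.950 g formula = 27.19 wt% Fe.
30.03% − 27.19% gives a difference of 2.84 percentage points.

2.84 percentage points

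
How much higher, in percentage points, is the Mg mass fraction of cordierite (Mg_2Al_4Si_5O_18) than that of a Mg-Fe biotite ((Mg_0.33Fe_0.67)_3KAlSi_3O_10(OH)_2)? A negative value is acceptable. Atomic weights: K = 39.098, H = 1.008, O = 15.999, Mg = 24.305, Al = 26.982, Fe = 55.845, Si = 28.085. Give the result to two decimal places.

Mg in Mg_2Al_4Si_5O_18: molar mass 584.945 g/mol; 2×24.305 = 48.610 g → 8.31 wt%.
Mg in (Mg_0.33Fe_0.67)_3KAlSi_3O_10(OH)_2: molar mass 480.649 g/mol; 0.99×24.305 = 24.062 g → 5.01 wt%.
Difference = 8.31 − 5.01 = 3.30 percentage points.

3.30 percentage points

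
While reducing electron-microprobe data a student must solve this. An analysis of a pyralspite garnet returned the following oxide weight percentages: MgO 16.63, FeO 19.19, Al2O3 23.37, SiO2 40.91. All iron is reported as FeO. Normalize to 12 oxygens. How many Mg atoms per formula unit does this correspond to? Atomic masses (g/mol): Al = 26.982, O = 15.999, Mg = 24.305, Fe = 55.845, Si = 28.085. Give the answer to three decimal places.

1.814 Mg apfu

MgO (M=40.304): mol = 0.41261; Mg = 0.41261, O = 0.41261.
FeO (M=71.844): mol = 0.26711; Fe = 0.26711, O = 0.26711.
Al2O3 (M=101.961): mol = 0.22921; Al = 0.45842, O = 0.68763.
SiO2 (M=60.083): mol = 0.68089; Si = 0.68089, O = 1.36178.
ΣO = 2.72913; factor = 12/ΣO = 4.39701.
Mg apfu = 0.41261 × 4.39701 = 1.814.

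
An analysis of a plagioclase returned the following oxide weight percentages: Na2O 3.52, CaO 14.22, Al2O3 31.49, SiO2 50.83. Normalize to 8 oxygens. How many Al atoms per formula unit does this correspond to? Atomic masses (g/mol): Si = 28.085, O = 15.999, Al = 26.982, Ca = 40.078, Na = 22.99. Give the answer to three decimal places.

1.687 Al apfu

Na2O (M=61.979): mol = 0.05679; Na = 0.11358, O = 0.05679.
CaO (M=56.077): mol = 0.25358; Ca = 0.25358, O = 0.25358.
Al2O3 (M=101.961): mol = 0.30884; Al = 0.61768, O = 0.92652.
SiO2 (M=60.083): mol = 0.84600; Si = 0.84600, O = 1.69200.
ΣO = 2.92889; factor = 8/ΣO = 2.73141.
Al apfu = 0.61768 × 2.73141 = 1.687.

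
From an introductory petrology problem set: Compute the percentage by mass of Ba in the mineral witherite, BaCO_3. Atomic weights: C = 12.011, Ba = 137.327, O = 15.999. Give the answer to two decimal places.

69.59 mass %

Molar mass of BaCO_3: 1×137.327 + 1×12.011 + 3×15.999 = 197.335 g/mol.
Mass of Ba per formula unit: 1 × 137.327 = 137.327 g.
Weight fraction Ba = 137.327 / 197.335 = 0.6959.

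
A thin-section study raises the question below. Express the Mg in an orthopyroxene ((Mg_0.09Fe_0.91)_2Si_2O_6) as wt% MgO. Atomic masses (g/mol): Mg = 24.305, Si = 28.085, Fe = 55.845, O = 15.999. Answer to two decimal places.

2.81 wt%

Molar mass of (Mg_0.09Fe_0.91)_2Si_2O_6 = 0.18*24.305 + 1.82*55.845 + 2*28.085 + 6*15.999 = 258.177 g/mol.
Each formula unit contains 0.18 Mg, equivalent to 0.18/1 = 0.1800 mol MgO.
M(MgO) = 1×24.305 + 1×15.999 = 40.304 g/mol.
Mass of MgO per formula unit = 0.1800 × 40.304 = 7.255 g.
MgO wt% = 7.255 / 258.177 × 100 = 2.81%.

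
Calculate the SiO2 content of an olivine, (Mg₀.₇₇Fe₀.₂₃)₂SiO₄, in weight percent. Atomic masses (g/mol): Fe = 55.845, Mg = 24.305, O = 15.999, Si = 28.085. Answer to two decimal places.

38.71 wt%

Formula mass = 155.199 g/mol.
1 Si → 1.0000 mol SiO2 per formula unit; M(SiO2) = 60.083, so SiO2 mass = 60.083 g.
60.083/155.199 × 100 = 38.71 wt%.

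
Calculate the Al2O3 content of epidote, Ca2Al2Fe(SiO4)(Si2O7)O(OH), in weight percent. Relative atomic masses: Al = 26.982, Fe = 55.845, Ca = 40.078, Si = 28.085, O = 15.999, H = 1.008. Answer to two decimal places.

M(Ca2Al2Fe(SiO4)(Si2O7)O(OH)) = 483.215 g/mol; M(Al2O3) = 101.961 g/mol.
Moles Al2O3 per formula unit = 2 Al ÷ 2 = 1.0000.
Al2O3 fraction = (1.0000 × 101.961) / 483.215 = 101.961/483.215 = 0.2110.

21.10 wt%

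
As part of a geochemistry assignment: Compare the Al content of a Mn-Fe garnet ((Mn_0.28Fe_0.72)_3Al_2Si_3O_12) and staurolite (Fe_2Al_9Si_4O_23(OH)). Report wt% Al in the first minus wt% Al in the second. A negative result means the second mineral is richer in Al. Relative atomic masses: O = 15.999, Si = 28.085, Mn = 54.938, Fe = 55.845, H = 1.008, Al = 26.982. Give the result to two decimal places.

-17.65 percentage points

M((Mn_0.28Fe_0.72)_3Al_2Si_3O_12) = 496.980 g/mol, so wt% Al = 53.964/496.980 × 100 = 10.86%.
M(Fe_2Al_9Si_4O_23(OH)) = 851.852 g/mol, so wt% Al = 242.838/851.852 × 100 = 28.51%.
10.86 − 28.51 = -17.65 pp.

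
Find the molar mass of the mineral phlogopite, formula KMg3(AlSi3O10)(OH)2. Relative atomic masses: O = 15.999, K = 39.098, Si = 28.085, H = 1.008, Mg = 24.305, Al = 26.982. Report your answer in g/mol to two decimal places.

K: 1 × 39.098 = 39.0980
Mg: 3 × 24.305 = 72.9150
Al: 1 × 26.982 = 26.9820
Si: 3 × 28.085 = 84.2550
O: 12 × 15.999 = 191.9880
H: 2 × 1.008 = 2.0160
Summing the contributions gives the formula mass.

417.25 g/mol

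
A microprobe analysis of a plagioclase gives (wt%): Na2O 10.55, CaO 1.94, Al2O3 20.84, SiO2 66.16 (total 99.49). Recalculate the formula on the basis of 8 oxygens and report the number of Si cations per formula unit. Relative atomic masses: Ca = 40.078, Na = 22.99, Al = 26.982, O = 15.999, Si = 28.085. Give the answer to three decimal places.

2.917 Si apfu

Na2O (M=61.979): mol = 0.17022; Na = 0.34044, O = 0.17022.
CaO (M=56.077): mol = 0.03460; Ca = 0.03460, O = 0.03460.
Al2O3 (M=101.961): mol = 0.20439; Al = 0.40878, O = 0.61317.
SiO2 (M=60.083): mol = 1.10114; Si = 1.10114, O = 2.20228.
ΣO = 3.02027; factor = 8/ΣO = 2.64877.
Si apfu = 1.10114 × 2.64877 = 2.917.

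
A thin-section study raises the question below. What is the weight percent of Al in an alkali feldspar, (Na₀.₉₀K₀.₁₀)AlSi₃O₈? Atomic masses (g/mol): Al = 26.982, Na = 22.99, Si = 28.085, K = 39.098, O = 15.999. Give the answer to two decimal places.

10.23 wt%

Formula mass = 0.90×22.99 + 0.10×39.098 + 1×26.982 + 3×28.085 + 8×15.999 = 263.830 g/mol, of which 26.982 g is Al.
So Al makes up 26.982/263.830 = 0.1023 of the mass, i.e. 10.23%.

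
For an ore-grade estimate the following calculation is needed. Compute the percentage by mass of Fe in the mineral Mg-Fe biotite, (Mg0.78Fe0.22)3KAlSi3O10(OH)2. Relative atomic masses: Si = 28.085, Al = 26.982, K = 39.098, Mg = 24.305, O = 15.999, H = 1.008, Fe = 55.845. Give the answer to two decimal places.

8.41 weight percent

M((Mg0.78Fe0.22)3KAlSi3O10(OH)2) = 438.070 g/mol.
Fe contributes 0.66 × 55.845 = 36.858 g per mole.
36.858/438.070 = 0.0841 → 8.41%.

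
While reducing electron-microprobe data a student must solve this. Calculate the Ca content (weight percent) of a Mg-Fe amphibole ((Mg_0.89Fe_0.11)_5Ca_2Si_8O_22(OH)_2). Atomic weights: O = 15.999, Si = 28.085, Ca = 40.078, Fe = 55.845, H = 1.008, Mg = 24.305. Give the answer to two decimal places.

9.66 weight percent

M((Mg_0.89Fe_0.11)_5Ca_2Si_8O_22(OH)_2) = 829.700 g/mol.
Ca contributes 2 × 40.078 = 80.156 g per mole.
80.156/829.700 = 0.0966 → 9.66%.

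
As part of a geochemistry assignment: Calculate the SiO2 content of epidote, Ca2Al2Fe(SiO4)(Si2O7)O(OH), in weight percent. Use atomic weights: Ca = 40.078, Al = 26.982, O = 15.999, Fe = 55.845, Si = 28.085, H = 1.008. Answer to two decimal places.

37.30 wt%

M(Ca2Al2Fe(SiO4)(Si2O7)O(OH)) = 483.215 g/mol; M(SiO2) = 60.083 g/mol.
Moles SiO2 per formula unit = 3 Si ÷ 1 = 3.0000.
SiO2 fraction = (3.0000 × 60.083) / 483.215 = 180.249/483.215 = 0.3730.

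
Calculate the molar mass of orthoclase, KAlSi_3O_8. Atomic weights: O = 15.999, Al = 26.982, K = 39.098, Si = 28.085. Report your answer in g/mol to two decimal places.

M = 1·39.098 + 1·26.982 + 3·28.085 + 8·15.999

278.33 g/mol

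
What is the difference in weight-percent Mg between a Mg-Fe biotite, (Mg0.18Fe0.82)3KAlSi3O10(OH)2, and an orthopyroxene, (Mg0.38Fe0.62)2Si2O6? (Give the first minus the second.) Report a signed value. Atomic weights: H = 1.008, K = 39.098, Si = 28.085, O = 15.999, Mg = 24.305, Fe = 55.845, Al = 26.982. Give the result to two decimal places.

Mg in (Mg0.18Fe0.82)3KAlSi3O10(OH)2: molar mass 494.842 g/mol; 0.54×24.305 = 13.125 g → 2.65 wt%.
Mg in (Mg0.38Fe0.62)2Si2O6: molar mass 239.884 g/mol; 0.76×24.305 = 18.472 g → 7.70 wt%.
Difference = 2.65 − 7.70 = -5.05 percentage points.

-5.05 percentage points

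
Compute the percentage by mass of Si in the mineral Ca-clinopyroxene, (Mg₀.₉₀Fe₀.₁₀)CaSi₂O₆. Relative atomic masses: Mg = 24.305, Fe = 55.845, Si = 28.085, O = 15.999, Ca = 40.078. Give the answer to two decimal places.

M((Mg₀.₉₀Fe₀.₁₀)CaSi₂O₆) = 219.701 g/mol.
Si contributes 2 × 28.085 = 56.170 g per mole.
56.170/219.701 = 0.2557 → 25.57%.

25.57 wt%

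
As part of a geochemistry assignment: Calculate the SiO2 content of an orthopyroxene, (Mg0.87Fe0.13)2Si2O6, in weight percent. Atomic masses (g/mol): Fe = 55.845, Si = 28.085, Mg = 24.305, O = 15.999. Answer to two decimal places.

Molar mass of (Mg0.87Fe0.13)2Si2O6 = 1.74·24.305 + 0.26·55.845 + 2·28.085 + 6·15.999 = 208.974 g/mol.
Each formula unit contains 2 Si, equivalent to 2/1 = 2.0000 mol SiO2.
M(SiO2) = 1×28.085 + 2×15.999 = 60.083 g/mol.
Mass of SiO2 per formula unit = 2.0000 × 60.083 = 120.166 g.
SiO2 wt% = 120.166 / 208.974 × 100 = 57.50%.

57.50 wt%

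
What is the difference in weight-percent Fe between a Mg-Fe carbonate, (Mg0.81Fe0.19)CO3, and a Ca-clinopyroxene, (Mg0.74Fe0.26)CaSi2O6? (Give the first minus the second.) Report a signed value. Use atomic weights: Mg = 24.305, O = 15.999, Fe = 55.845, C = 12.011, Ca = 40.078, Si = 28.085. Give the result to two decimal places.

First mineral: 10.611 g Fe in 90.306 g formula = 11.75 wt% Fe.
Second mineral: 14.520 g Fe in 224.747 g formula = 6.46 wt% Fe.
11.75% − 6.46% gives a difference of 5.29 percentage points.

5.29 percentage points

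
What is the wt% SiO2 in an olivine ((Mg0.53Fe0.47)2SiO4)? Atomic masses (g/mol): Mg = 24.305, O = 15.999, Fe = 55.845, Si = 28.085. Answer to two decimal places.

35.27 wt%

Molar mass of (Mg0.53Fe0.47)2SiO4 = 1.06·24.305 + 0.94·55.845 + 1·28.085 + 4·15.999 = 170.339 g/mol.
Each formula unit contains 1 Si, equivalent to 1/1 = 1.0000 mol SiO2.
M(SiO2) = 1×28.085 + 2×15.999 = 60.083 g/mol.
Mass of SiO2 per formula unit = 1.0000 × 60.083 = 60.083 g.
SiO2 wt% = 60.083 / 170.339 × 100 = 35.27%.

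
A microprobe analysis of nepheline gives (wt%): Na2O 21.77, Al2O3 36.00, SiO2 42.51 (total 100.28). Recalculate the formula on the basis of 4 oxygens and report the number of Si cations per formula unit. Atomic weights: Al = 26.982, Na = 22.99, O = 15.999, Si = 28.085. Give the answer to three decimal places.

1.002 Si apfu

Na2O: 21.77/61.979 = 0.35125 mol → 0.70250 mol Na, 0.35125 mol O.
Al2O3: 36.00/101.961 = 0.35308 mol → 0.70616 mol Al, 1.05924 mol O.
SiO2: 42.51/60.083 = 0.70752 mol → 0.70752 mol Si, 1.41504 mol O.
Total oxygen = 2.82553 mol. Normalization factor = 4/2.82553 = 1.41566.
Si per 4 O = 0.70752 × 1.41566 = 1.002.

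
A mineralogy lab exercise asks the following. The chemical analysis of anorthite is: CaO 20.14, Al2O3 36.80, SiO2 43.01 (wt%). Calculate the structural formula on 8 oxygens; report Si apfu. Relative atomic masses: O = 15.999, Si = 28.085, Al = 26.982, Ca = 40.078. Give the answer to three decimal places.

CaO (M=56.077): mol = 0.35915; Ca = 0.35915, O = 0.35915.
Al2O3 (M=101.961): mol = 0.36092; Al = 0.72184, O = 1.08276.
SiO2 (M=60.083): mol = 0.71584; Si = 0.71584, O = 1.43168.
ΣO = 2.87359; factor = 8/ΣO = 2.78397.
Si apfu = 0.71584 × 2.78397 = 1.993.

1.993 Si apfu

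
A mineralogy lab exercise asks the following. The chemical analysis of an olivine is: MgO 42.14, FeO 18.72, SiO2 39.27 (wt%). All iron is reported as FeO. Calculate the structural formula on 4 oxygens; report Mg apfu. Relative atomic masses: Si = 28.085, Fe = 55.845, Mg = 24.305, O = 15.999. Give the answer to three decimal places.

1.600 Mg apfu

MgO: 42.14/40.304 = 1.04555 mol → 1.04555 mol Mg, 1.04555 mol O.
FeO: 18.72/71.844 = 0.26056 mol → 0.26056 mol Fe, 0.26056 mol O.
SiO2: 39.27/60.083 = 0.65360 mol → 0.65360 mol Si, 1.30720 mol O.
Total oxygen = 2.61331 mol. Normalization factor = 4/2.61331 = 1.53063.
Mg per 4 O = 1.04555 × 1.53063 = 1.600.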